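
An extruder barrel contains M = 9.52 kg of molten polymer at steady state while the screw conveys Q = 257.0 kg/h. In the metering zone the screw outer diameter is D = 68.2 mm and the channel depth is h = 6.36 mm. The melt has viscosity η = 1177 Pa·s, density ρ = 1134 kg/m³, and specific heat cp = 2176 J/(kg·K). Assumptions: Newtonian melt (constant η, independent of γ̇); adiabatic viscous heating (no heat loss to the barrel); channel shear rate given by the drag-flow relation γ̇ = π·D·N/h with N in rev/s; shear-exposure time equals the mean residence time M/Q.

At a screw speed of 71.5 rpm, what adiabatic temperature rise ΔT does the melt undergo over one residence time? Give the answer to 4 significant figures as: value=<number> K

Throughput in SI: Q_s = 257.0 kg/h ÷ 3600 s/h = 0.0713889 kg/s
t_res = M / Q_s = 9.52 ÷ 0.0713889 = 133.354 s
Geometry in metres: D = 68.2 mm → 0.0682 m, h = 6.36 mm → 0.00636 m; screw speed N = 71.5 rpm = 1.19167 rev/s
γ̇ = π·D·N / h = π · 0.0682 · 1.19167 / 0.00636 = 40.145 s⁻¹
Adiabatic rise: ΔT = η γ̇² t_res / (ρ cp) = 1177·(40.145)²·133.354 / (1134·2176) = 102.512 K

value=102.5 K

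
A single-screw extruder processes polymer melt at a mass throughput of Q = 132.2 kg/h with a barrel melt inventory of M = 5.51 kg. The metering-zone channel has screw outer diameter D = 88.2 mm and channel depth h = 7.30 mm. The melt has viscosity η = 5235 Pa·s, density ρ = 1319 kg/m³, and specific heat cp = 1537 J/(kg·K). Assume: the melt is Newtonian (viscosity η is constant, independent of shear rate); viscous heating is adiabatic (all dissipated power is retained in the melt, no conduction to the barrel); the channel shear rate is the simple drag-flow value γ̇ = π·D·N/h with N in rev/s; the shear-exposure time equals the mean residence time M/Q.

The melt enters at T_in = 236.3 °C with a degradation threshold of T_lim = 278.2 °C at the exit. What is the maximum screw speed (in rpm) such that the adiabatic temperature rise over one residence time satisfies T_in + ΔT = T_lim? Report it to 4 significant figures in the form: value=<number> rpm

value=16.44 rpm

Convert throughput: Q = 132.2 kg/h = 132.2/3600 = 0.0367222 kg/s
Mean residence time: t_res = M/Q_s = 5.51 kg / 0.0367222 kg/s = 150.045 s
Geometry in SI: D = 88.2 mm → 0.0882 m, h = 7.30 mm → 0.0073 m
Allowable rise: ΔT_a = T_lim − T_in = 278.2 − 236.3 = 41.9 K
γ̇_max² = ΔT_a·ρ·cp / (η·t_res) = [41.9 × 1319 × 1537] / [5235 × 150.045] = 108.142 s⁻²
γ̇_max = sqrt(108.142) = 10.3991 s⁻¹
N_max = γ̇_max·h / (π·D) = 10.3991 · 0.0073 / (π · 0.0882) = 0.273969 rev/s = 16.4381 rpm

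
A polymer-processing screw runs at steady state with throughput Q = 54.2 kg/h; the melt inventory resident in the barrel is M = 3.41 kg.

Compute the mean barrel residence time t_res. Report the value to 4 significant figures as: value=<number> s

Q_s = Q / 3600 = 54.2 / 3600 = 0.0150556 kg/s
Mean residence time: t_res = M/Q_s = 3.41 kg / 0.0150556 kg/s = 226.494 s

value=226.5 s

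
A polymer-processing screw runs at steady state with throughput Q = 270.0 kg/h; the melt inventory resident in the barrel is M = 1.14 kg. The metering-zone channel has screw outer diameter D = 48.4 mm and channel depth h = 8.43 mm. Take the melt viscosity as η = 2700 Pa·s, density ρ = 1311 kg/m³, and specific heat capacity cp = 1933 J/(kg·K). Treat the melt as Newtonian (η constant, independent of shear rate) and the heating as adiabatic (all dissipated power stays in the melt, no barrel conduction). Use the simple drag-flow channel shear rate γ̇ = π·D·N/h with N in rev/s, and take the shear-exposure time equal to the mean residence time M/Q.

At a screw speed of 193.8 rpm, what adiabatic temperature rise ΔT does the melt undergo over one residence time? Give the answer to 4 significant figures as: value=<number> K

value=54.97 K

Throughput in SI: Q_s = 270.0 kg/h ÷ 3600 s/h = 0.075 kg/s
Mean residence time: t_res = M/Q_s = 1.14 kg / 0.075 kg/s = 15.2 s
Convert to SI: D = 0.0484 m, h = 0.00843 m, N = 193.8/60 = 3.23 rev/s
Shear rate: γ̇ = πDN/h = π·0.0484·3.23/0.00843 = 58.26 s⁻¹
ΔT = η·γ̇²·t_res / (ρ·cp) = 2700 · (58.26)² · 15.2 / (1311 · 1933) = 54.9684 K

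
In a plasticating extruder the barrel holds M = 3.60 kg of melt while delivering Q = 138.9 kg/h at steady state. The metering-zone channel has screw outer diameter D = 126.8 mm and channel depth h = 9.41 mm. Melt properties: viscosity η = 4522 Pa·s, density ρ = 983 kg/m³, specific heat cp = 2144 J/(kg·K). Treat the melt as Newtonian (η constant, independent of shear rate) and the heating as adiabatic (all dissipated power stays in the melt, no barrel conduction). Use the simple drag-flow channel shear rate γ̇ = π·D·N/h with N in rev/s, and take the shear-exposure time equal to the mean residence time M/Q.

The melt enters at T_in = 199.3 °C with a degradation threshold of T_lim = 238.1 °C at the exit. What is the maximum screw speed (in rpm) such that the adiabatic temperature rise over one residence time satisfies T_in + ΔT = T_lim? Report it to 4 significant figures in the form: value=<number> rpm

value=19.73 rpm

Convert throughput: Q = 138.9 kg/h = 138.9/3600 = 0.0385833 kg/s
t_res = M / Q_s = 3.60 / 0.0385833 = 93.3045 s
Convert to metres: D = 0.1268 m, h = 0.00941 m
Allowable rise: ΔT_a = T_lim − T_in = 238.1 − 199.3 = 38.8 K
Invert ΔT = ηγ̇²t_res/(ρcp) for γ̇: γ̇_max² = ΔT_a ρ cp / (η t_res) = 38.8·983·2144 / (4522·93.3045) = 193.81 s⁻²
γ̇_max = sqrt(193.81) = 13.9216 s⁻¹
Solve γ̇ = πDN/h for N: N_max = γ̇_max·h/(π·D) = 13.9216 × 0.00941 / (π × 0.1268) = 0.328858 rev/s = 19.7315 rpm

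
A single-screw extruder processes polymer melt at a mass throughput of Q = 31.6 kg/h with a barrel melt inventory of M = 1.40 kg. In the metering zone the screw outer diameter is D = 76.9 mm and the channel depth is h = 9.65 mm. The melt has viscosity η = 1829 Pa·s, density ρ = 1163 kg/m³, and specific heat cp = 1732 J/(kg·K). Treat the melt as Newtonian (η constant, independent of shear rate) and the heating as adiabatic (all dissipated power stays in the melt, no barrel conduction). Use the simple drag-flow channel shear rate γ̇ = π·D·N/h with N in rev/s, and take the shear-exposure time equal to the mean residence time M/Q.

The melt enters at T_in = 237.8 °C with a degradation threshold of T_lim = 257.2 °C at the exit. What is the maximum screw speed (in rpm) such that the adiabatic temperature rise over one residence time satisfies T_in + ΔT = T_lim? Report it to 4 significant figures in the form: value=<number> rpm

Q_s = Q / 3600 = 31.6 / 3600 = 0.00877778 kg/s
Mean residence time: t_res = M/Q_s = 1.40 kg / 0.00877778 kg/s = 159.494 s
Convert to metres: D = 0.0769 m, h = 0.00965 m
ΔT_a = T_lim − T_in = 257.2 − 237.8 = 19.4 K
γ̇_max² = ΔT_a·ρ·cp / (η·t_res) = [19.4 × 1163 × 1732] / [1829 × 159.494] = 133.959 s⁻²
γ̇_max = sqrt(133.959) = 11.5741 s⁻¹
N_max = γ̇_max·h / (π·D) = 11.5741 · 0.00965 / (π · 0.0769) = 0.462314 rev/s = 27.7388 rpm

value=27.74 rpm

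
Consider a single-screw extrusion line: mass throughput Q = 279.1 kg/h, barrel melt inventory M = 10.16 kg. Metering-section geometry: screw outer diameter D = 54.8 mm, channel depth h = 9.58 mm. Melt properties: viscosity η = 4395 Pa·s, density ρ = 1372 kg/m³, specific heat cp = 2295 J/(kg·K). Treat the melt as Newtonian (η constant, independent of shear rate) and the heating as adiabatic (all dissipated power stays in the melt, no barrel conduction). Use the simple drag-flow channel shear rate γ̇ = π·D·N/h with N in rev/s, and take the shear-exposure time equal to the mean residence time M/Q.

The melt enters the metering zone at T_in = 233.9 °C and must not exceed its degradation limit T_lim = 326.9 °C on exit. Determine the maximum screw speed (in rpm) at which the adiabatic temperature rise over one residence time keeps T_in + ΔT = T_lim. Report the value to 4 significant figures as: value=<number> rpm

Q_s = Q / 3600 = 279.1 / 3600 = 0.0775278 kg/s
t_res = M / Q_s = 10.16 / 0.0775278 = 131.05 s
Geometry in SI: D = 54.8 mm → 0.0548 m, h = 9.58 mm → 0.00958 m
Allowable rise: ΔT_a = T_lim − T_in = 326.9 − 233.9 = 93 K
γ̇_max² = ΔT_a·ρ·cp / (η·t_res) = [93 × 1372 × 2295] / [4395 × 131.05] = 508.422 s⁻²
γ̇_max = sqrt(508.422) = 22.5482 s⁻¹
N_max = γ̇_max·h / (π·D) = 22.5482 · 0.00958 / (π · 0.0548) = 1.25472 rev/s = 75.2833 rpm

value=75.28 rpm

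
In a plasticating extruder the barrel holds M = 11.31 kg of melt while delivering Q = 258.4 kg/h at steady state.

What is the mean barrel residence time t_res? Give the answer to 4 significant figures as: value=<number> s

Q_s = Q / 3600 = 258.4 / 3600 = 0.0717778 kg/s
t_res = M / Q_s = 11.31 ÷ 0.0717778 = 157.57 s

value=157.6 s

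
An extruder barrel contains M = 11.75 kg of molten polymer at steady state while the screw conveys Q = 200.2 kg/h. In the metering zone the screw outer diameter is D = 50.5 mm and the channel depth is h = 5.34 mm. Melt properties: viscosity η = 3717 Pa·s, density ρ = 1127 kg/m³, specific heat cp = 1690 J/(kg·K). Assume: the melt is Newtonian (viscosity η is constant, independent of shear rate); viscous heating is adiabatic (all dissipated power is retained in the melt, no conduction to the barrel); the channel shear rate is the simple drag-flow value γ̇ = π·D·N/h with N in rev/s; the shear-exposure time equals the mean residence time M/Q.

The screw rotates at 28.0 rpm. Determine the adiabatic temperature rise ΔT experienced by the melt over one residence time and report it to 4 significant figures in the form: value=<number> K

Convert throughput: Q = 200.2 kg/h = 200.2/3600 = 0.0556111 kg/s
t_res = M / Q_s = 11.75 / 0.0556111 = 211.289 s
D = 50.5 mm = 0.0505 m;  h = 5.34 mm = 0.00534 m;  N = 28.0 rpm / 60 = 0.466667 rev/s
γ̇ = π·D·N / h = π · 0.0505 · 0.466667 / 0.00534 = 13.8646 s⁻¹
Adiabatic rise: ΔT = η γ̇² t_res / (ρ cp) = 3717·(13.8646)²·211.289 / (1127·1690) = 79.2632 K

value=79.26 K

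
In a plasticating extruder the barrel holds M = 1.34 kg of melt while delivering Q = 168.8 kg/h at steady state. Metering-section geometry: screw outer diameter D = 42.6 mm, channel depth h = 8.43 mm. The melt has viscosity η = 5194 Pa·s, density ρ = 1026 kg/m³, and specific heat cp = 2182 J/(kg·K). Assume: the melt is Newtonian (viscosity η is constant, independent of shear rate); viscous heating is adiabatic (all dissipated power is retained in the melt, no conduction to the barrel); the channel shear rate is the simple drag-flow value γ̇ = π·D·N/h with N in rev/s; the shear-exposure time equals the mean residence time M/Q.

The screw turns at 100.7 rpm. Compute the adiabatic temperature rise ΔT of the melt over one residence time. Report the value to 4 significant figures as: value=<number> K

Q_s = Q / 3600 = 168.8 / 3600 = 0.0468889 kg/s
Mean residence time: t_res = M/Q_s = 1.34 kg / 0.0468889 kg/s = 28.5782 s
D = 42.6 mm = 0.0426 m;  h = 8.43 mm = 0.00843 m;  N = 100.7 rpm / 60 = 1.67833 rev/s
Shear rate: γ̇ = πDN/h = π·0.0426·1.67833/0.00843 = 26.6447 s⁻¹
Adiabatic rise: ΔT = η γ̇² t_res / (ρ cp) = 5194·(26.6447)²·28.5782 / (1026·2182) = 47.0712 K

value=47.07 K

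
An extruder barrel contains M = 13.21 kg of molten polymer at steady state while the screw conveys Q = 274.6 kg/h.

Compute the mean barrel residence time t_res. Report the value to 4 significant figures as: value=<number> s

Throughput in SI: Q_s = 274.6 kg/h ÷ 3600 s/h = 0.0762778 kg/s
t_res = M / Q_s = 13.21 / 0.0762778 = 173.183 s

value=173.2 s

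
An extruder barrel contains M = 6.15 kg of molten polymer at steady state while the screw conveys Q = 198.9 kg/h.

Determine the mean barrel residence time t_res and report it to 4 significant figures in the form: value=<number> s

value=111.3 s

Q_s = Q / 3600 = 198.9 / 3600 = 0.05525 kg/s
t_res = M / Q_s = 6.15 / 0.05525 = 111.312 s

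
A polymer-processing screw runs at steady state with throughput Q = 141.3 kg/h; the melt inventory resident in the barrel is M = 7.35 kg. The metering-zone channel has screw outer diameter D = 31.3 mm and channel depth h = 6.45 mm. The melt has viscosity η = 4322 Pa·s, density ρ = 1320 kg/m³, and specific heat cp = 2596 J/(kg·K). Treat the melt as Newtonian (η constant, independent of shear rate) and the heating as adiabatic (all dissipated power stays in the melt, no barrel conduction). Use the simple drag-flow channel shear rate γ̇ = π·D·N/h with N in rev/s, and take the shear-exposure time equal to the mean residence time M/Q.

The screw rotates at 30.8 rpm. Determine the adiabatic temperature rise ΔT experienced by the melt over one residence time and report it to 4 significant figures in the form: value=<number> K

value=14.47 K

Q_s = Q / 3600 = 141.3 / 3600 = 0.03925 kg/s
Mean residence time: t_res = M/Q_s = 7.35 kg / 0.03925 kg/s = 187.261 s
Geometry in metres: D = 31.3 mm → 0.0313 m, h = 6.45 mm → 0.00645 m; screw speed N = 30.8 rpm = 0.513333 rev/s
γ̇ = π D N / h = (π)(0.0313)(0.513333) / 0.00645 = 7.82589 s⁻¹
ΔT = η·γ̇²·t_res/(ρ·cp) = [4322 × 7.82589² × 187.261] / [1320 × 2596] = 14.4651 K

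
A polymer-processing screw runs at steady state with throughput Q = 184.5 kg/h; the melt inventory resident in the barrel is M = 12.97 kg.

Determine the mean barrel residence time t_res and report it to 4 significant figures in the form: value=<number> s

value=253.1 s

Convert throughput: Q = 184.5 kg/h = 184.5/3600 = 0.05125 kg/s
t_res = M / Q_s = 12.97 ÷ 0.05125 = 253.073 s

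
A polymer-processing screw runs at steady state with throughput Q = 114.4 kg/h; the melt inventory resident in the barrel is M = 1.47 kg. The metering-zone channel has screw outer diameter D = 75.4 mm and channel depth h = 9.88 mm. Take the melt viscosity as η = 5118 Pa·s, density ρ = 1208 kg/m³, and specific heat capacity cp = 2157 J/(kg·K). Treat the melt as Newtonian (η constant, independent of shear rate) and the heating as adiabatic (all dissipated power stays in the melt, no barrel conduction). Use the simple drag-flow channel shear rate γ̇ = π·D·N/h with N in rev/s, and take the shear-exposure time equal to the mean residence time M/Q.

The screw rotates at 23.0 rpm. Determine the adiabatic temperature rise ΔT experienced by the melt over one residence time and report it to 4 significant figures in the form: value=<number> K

value=7.675 K

Q_s = Q / 3600 = 114.4 / 3600 = 0.0317778 kg/s
Mean residence time: t_res = M/Q_s = 1.47 kg / 0.0317778 kg/s = 46.2587 s
Convert to SI: D = 0.0754 m, h = 0.00988 m, N = 23.0/60 = 0.383333 rev/s
Shear rate: γ̇ = πDN/h = π·0.0754·0.383333/0.00988 = 9.19054 s⁻¹
ΔT = η·γ̇²·t_res / (ρ·cp) = 5118 · (9.19054)² · 46.2587 / (1208 · 2157) = 7.67465 K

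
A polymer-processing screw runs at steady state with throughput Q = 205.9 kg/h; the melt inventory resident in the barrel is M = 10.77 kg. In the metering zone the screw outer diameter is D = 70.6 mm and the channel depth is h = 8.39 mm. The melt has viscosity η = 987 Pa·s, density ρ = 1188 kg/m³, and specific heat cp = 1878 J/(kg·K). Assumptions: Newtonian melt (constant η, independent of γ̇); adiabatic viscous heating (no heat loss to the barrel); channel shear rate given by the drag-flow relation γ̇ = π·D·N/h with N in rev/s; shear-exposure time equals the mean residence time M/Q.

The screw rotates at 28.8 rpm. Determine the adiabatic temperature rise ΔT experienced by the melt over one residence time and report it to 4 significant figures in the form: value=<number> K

Convert throughput: Q = 205.9 kg/h = 205.9/3600 = 0.0571944 kg/s
t_res = M / Q_s = 10.77 / 0.0571944 = 188.305 s
Geometry in metres: D = 70.6 mm → 0.0706 m, h = 8.39 mm → 0.00839 m; screw speed N = 28.8 rpm = 0.48 rev/s
γ̇ = π D N / h = (π)(0.0706)(0.48) / 0.00839 = 12.6892 s⁻¹
Adiabatic rise: ΔT = η γ̇² t_res / (ρ cp) = 987·(12.6892)²·188.305 / (1188·1878) = 13.4133 K

value=13.41 K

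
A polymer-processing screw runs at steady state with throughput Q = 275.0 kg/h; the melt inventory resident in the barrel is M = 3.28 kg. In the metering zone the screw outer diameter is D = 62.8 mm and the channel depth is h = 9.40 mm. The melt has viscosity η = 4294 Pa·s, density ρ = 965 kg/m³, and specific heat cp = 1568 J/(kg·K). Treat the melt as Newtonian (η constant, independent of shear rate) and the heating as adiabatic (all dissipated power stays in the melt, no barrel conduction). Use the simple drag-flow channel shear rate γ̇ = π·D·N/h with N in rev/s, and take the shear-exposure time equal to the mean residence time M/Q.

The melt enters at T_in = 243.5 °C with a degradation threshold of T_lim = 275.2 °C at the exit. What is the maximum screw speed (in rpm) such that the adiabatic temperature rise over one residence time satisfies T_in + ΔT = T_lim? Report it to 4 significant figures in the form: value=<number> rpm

Q_s = Q / 3600 = 275.0 / 3600 = 0.0763889 kg/s
t_res = M / Q_s = 3.28 / 0.0763889 = 42.9382 s
D = 62.8 mm = 0.0628 m;  h = 9.40 mm = 0.0094 m
ΔT_a = T_lim − T_in = 275.2 − 243.5 = 31.7 K
γ̇_max² = ΔT_a·ρ·cp / (η·t_res) = [31.7 × 965 × 1568] / [4294 × 42.9382] = 260.152 s⁻²
γ̇_max = sqrt(260.152) = 16.1292 s⁻¹
N_max = γ̇_max h / (πD) = 16.1292·0.0094/(π·0.0628) = 0.768479 rev/s → ×60 = 46.1087 rpm

value=46.11 rpm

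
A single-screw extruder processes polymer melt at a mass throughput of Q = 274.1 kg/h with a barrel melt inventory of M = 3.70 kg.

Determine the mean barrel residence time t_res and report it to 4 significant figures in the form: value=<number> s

value=48.60 s

Q_s = Q / 3600 = 274.1 / 3600 = 0.0761389 kg/s
Mean residence time: t_res = M/Q_s = 3.70 kg / 0.0761389 kg/s = 48.5954 s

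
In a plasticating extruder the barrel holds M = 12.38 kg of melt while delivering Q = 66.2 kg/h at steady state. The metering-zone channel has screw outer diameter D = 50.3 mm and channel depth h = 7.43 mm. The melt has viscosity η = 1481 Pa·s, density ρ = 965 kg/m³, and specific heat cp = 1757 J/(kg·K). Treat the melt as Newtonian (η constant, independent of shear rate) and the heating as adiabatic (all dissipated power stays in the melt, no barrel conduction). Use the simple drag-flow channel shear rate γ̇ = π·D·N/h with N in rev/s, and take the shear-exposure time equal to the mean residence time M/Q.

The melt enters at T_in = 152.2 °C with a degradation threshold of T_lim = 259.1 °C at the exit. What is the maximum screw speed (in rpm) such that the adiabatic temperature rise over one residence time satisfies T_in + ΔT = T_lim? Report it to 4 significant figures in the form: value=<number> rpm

value=38.04 rpm

Convert throughput: Q = 66.2 kg/h = 66.2/3600 = 0.0183889 kg/s
t_res = M / Q_s = 12.38 ÷ 0.0183889 = 673.233 s
Convert to metres: D = 0.0503 m, h = 0.00743 m
Allowable rise: ΔT_a = T_lim − T_in = 259.1 − 152.2 = 106.9 K
γ̇_max² = ΔT_a·ρ·cp/(η·t_res) = 106.9·965·1757/(1481·673.233) = 181.784 s⁻²
γ̇_max = sqrt(181.784) = 13.4827 s⁻¹
N_max = γ̇_max h / (πD) = 13.4827·0.00743/(π·0.0503) = 0.633942 rev/s → ×60 = 38.0365 rpm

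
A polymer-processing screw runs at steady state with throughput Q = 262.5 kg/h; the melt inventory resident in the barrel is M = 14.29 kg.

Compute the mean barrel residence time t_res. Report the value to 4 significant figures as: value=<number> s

Throughput in SI: Q_s = 262.5 kg/h ÷ 3600 s/h = 0.0729167 kg/s
t_res = M / Q_s = 14.29 ÷ 0.0729167 = 195.977 s

value=196.0 s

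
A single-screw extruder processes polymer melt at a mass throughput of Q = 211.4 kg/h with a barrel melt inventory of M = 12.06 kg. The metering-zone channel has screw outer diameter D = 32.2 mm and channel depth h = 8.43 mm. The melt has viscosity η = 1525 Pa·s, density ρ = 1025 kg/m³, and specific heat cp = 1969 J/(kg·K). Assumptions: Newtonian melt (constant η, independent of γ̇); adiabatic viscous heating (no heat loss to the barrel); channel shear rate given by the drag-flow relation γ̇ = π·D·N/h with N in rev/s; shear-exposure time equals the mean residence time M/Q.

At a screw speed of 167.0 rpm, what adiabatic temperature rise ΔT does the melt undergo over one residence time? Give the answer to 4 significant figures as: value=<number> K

Throughput in SI: Q_s = 211.4 kg/h ÷ 3600 s/h = 0.0587222 kg/s
Mean residence time: t_res = M/Q_s = 12.06 kg / 0.0587222 kg/s = 205.374 s
D = 32.2 mm = 0.0322 m;  h = 8.43 mm = 0.00843 m;  N = 167.0 rpm / 60 = 2.78333 rev/s
γ̇ = π D N / h = (π)(0.0322)(2.78333) / 0.00843 = 33.3998 s⁻¹
ΔT = η·γ̇²·t_res/(ρ·cp) = [1525 × 33.3998² × 205.374] / [1025 × 1969] = 173.114 K

value=173.1 K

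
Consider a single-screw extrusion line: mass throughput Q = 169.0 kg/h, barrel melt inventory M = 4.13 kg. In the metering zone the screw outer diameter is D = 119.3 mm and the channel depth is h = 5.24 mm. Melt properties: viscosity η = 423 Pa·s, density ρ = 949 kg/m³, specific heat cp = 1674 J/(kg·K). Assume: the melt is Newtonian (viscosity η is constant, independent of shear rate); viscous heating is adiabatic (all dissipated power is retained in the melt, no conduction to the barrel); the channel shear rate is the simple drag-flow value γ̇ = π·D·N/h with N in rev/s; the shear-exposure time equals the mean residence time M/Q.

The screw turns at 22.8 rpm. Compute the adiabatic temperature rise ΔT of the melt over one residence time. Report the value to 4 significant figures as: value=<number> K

Throughput in SI: Q_s = 169.0 kg/h ÷ 3600 s/h = 0.0469444 kg/s
t_res = M / Q_s = 4.13 / 0.0469444 = 87.9763 s
Geometry in metres: D = 119.3 mm → 0.1193 m, h = 5.24 mm → 0.00524 m; screw speed N = 22.8 rpm = 0.38 rev/s
Shear rate: γ̇ = πDN/h = π·0.1193·0.38/0.00524 = 27.1796 s⁻¹
ΔT = η·γ̇²·t_res / (ρ·cp) = 423 · (27.1796)² · 87.9763 / (949 · 1674) = 17.3049 K

value=17.30 K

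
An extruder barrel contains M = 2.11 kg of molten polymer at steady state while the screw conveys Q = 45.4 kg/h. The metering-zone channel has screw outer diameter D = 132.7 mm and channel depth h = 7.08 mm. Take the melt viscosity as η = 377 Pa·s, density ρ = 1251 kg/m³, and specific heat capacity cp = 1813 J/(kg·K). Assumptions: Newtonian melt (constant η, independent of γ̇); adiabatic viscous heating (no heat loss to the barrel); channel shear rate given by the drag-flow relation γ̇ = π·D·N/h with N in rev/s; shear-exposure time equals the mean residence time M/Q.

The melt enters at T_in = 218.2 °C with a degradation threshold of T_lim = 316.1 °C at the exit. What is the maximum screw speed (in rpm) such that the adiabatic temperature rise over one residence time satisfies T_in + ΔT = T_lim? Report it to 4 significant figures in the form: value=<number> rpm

value=60.46 rpm

Throughput in SI: Q_s = 45.4 kg/h ÷ 3600 s/h = 0.0126111 kg/s
t_res = M / Q_s = 2.11 / 0.0126111 = 167.313 s
Convert to metres: D = 0.1327 m, h = 0.00708 m
ΔT_a = T_lim − T_in = 316.1 − 218.2 = 97.9 K
γ̇_max² = ΔT_a·ρ·cp/(η·t_res) = 97.9·1251·1813/(377·167.313) = 3520.2 s⁻²
Take the square root: γ̇_max = √(3520.2) = 59.3313 s⁻¹
Solve γ̇ = πDN/h for N: N_max = γ̇_max·h/(π·D) = 59.3313 × 0.00708 / (π × 0.1327) = 1.00762 rev/s = 60.4571 rpm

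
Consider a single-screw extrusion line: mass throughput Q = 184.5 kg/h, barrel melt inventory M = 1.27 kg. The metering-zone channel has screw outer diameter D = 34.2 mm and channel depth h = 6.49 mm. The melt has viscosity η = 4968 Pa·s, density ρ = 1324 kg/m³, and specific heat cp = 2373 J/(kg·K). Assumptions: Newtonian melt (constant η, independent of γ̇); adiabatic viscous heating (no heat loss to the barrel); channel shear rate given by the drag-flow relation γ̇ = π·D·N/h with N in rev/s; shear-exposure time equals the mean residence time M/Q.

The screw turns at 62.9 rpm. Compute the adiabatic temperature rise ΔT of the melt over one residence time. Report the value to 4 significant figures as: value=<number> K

value=11.80 K

Convert throughput: Q = 184.5 kg/h = 184.5/3600 = 0.05125 kg/s
t_res = M / Q_s = 1.27 / 0.05125 = 24.7805 s
Convert to SI: D = 0.0342 m, h = 0.00649 m, N = 62.9/60 = 1.04833 rev/s
γ̇ = π·D·N / h = π · 0.0342 · 1.04833 / 0.00649 = 17.3552 s⁻¹
Adiabatic rise: ΔT = η γ̇² t_res / (ρ cp) = 4968·(17.3552)²·24.7805 / (1324·2373) = 11.8023 K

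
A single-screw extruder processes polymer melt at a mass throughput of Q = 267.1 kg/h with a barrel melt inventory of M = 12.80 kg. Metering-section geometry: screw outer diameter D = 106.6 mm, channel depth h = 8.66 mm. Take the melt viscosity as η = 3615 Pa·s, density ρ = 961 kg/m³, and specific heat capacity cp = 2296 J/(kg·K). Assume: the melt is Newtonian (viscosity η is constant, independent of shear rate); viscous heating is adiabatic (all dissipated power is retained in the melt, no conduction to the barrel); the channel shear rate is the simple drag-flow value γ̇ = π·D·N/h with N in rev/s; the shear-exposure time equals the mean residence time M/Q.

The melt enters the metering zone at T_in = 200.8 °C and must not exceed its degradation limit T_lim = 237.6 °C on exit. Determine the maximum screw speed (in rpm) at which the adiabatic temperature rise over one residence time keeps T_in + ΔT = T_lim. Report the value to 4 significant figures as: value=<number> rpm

Convert throughput: Q = 267.1 kg/h = 267.1/3600 = 0.0741944 kg/s
t_res = M / Q_s = 12.80 ÷ 0.0741944 = 172.52 s
Geometry in SI: D = 106.6 mm → 0.1066 m, h = 8.66 mm → 0.00866 m
ΔT_a = T_lim − T_in = 237.6 °C − 200.8 °C = 36.8 K
Invert ΔT = ηγ̇²t_res/(ρcp) for γ̇: γ̇_max² = ΔT_a ρ cp / (η t_res) = 36.8·961·2296 / (3615·172.52) = 130.196 s⁻²
Take the square root: γ̇_max = √(130.196) = 11.4103 s⁻¹
Solve γ̇ = πDN/h for N: N_max = γ̇_max·h/(π·D) = 11.4103 × 0.00866 / (π × 0.1066) = 0.295059 rev/s = 17.7035 rpm

value=17.70 rpm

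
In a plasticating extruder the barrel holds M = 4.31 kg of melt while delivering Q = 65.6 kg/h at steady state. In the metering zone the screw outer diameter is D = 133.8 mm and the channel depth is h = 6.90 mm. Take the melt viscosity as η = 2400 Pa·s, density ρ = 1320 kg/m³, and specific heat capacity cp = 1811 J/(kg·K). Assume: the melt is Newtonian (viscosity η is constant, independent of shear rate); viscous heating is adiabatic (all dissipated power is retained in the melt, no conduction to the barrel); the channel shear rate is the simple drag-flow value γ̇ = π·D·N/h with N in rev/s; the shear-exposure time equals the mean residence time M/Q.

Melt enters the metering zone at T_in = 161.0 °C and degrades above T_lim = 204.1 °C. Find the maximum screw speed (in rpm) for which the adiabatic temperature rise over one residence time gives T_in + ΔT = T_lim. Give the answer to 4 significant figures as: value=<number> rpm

value=13.27 rpm

Q_s = Q / 3600 = 65.6 / 3600 = 0.0182222 kg/s
Mean residence time: t_res = M/Q_s = 4.31 kg / 0.0182222 kg/s = 236.524 s
D = 133.8 mm = 0.1338 m;  h = 6.90 mm = 0.0069 m
ΔT_a = T_lim − T_in = 204.1 − 161.0 = 43.1 K
Invert ΔT = ηγ̇²t_res/(ρcp) for γ̇: γ̇_max² = ΔT_a ρ cp / (η t_res) = 43.1·1320·1811 / (2400·236.524) = 181.502 s⁻²
γ̇_max = sqrt(181.502) = 13.4723 s⁻¹
Solve γ̇ = πDN/h for N: N_max = γ̇_max·h/(π·D) = 13.4723 × 0.0069 / (π × 0.1338) = 0.221149 rev/s = 13.2689 rpm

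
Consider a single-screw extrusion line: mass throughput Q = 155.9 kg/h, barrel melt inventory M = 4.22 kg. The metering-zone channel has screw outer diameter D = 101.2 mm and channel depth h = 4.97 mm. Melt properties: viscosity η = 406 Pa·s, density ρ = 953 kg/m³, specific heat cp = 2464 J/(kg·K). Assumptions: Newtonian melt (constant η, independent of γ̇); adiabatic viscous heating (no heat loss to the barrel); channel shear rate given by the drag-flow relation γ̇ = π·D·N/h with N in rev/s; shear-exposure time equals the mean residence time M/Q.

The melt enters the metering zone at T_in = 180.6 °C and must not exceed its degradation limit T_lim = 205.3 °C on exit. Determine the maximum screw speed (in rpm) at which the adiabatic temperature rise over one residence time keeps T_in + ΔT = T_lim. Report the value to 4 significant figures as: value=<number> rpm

value=35.91 rpm

Convert throughput: Q = 155.9 kg/h = 155.9/3600 = 0.0433056 kg/s
t_res = M / Q_s = 4.22 ÷ 0.0433056 = 97.4471 s
Geometry in SI: D = 101.2 mm → 0.1012 m, h = 4.97 mm → 0.00497 m
ΔT_a = T_lim − T_in = 205.3 − 180.6 = 24.7 K
Invert ΔT = ηγ̇²t_res/(ρcp) for γ̇: γ̇_max² = ΔT_a ρ cp / (η t_res) = 24.7·953·2464 / (406·97.4471) = 1466.01 s⁻²
Take the square root: γ̇_max = √(1466.01) = 38.2885 s⁻¹
Solve γ̇ = πDN/h for N: N_max = γ̇_max·h/(π·D) = 38.2885 × 0.00497 / (π × 0.1012) = 0.598541 rev/s = 35.9125 rpm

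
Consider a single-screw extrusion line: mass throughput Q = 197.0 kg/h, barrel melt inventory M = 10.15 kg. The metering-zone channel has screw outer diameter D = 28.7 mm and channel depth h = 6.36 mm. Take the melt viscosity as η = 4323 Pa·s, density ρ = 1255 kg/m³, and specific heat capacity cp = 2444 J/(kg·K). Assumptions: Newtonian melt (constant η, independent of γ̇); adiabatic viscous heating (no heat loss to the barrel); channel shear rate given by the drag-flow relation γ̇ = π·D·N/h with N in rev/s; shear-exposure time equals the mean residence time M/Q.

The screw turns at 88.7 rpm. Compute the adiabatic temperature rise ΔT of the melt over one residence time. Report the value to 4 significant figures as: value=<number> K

value=114.8 K

Throughput in SI: Q_s = 197.0 kg/h ÷ 3600 s/h = 0.0547222 kg/s
Mean residence time: t_res = M/Q_s = 10.15 kg / 0.0547222 kg/s = 185.482 s
D = 28.7 mm = 0.0287 m;  h = 6.36 mm = 0.00636 m;  N = 88.7 rpm / 60 = 1.47833 rev/s
γ̇ = π·D·N / h = π · 0.0287 · 1.47833 / 0.00636 = 20.9579 s⁻¹
Adiabatic rise: ΔT = η γ̇² t_res / (ρ cp) = 4323·(20.9579)²·185.482 / (1255·2444) = 114.825 K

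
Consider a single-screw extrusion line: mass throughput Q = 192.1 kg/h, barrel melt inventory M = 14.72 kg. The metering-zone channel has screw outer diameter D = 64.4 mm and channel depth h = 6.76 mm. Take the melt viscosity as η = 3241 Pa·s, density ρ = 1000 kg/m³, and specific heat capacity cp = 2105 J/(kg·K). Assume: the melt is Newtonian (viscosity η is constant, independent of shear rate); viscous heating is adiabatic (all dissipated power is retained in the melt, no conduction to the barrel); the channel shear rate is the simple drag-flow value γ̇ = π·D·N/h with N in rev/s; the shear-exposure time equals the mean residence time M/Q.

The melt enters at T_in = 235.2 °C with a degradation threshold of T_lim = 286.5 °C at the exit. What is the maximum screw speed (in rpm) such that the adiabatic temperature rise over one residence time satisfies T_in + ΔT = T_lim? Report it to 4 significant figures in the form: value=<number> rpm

Convert throughput: Q = 192.1 kg/h = 192.1/3600 = 0.0533611 kg/s
t_res = M / Q_s = 14.72 ÷ 0.0533611 = 275.856 s
Convert to metres: D = 0.0644 m, h = 0.00676 m
Allowable rise: ΔT_a = T_lim − T_in = 286.5 − 235.2 = 51.3 K
Invert ΔT = ηγ̇²t_res/(ρcp) for γ̇: γ̇_max² = ΔT_a ρ cp / (η t_res) = 51.3·1000·2105 / (3241·275.856) = 120.783 s⁻²
Take the square root: γ̇_max = √(120.783) = 10.9902 s⁻¹
Solve γ̇ = πDN/h for N: N_max = γ̇_max·h/(π·D) = 10.9902 × 0.00676 / (π × 0.0644) = 0.36721 rev/s = 22.0326 rpm

value=22.03 rpm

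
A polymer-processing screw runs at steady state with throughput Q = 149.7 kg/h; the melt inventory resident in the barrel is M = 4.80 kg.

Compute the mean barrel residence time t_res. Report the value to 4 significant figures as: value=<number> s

Q_s = Q / 3600 = 149.7 / 3600 = 0.0415833 kg/s
t_res = M / Q_s = 4.80 / 0.0415833 = 115.431 s

value=115.4 s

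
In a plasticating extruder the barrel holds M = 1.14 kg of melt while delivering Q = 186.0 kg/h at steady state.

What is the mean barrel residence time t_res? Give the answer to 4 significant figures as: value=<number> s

value=22.06 s

Q_s = Q / 3600 = 186.0 / 3600 = 0.0516667 kg/s
t_res = M / Q_s = 1.14 ÷ 0.0516667 = 22.0645 s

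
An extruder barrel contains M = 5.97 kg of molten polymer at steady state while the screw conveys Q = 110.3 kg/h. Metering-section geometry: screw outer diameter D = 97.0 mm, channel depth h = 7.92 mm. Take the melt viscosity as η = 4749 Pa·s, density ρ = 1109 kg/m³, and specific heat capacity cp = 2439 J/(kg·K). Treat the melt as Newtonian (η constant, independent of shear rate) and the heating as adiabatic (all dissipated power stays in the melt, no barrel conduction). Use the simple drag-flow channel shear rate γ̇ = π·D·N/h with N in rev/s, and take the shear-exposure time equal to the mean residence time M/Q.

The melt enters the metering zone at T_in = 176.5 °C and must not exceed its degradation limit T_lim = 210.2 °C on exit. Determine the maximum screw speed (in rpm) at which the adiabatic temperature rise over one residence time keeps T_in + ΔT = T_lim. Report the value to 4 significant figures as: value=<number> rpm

value=15.48 rpm

Convert throughput: Q = 110.3 kg/h = 110.3/3600 = 0.0306389 kg/s
Mean residence time: t_res = M/Q_s = 5.97 kg / 0.0306389 kg/s = 194.85 s
D = 97.0 mm = 0.097 m;  h = 7.92 mm = 0.00792 m
Allowable rise: ΔT_a = T_lim − T_in = 210.2 − 176.5 = 33.7 K
γ̇_max² = ΔT_a·ρ·cp / (η·t_res) = [33.7 × 1109 × 2439] / [4749 × 194.85] = 98.5076 s⁻²
Take the square root: γ̇_max = √(98.5076) = 9.9251 s⁻¹
N_max = γ̇_max·h / (π·D) = 9.9251 · 0.00792 / (π · 0.097) = 0.257952 rev/s = 15.4771 rpm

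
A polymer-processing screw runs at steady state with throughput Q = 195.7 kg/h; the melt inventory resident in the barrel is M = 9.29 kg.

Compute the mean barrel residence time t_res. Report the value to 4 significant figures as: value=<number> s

Q_s = Q / 3600 = 195.7 / 3600 = 0.0543611 kg/s
Mean residence time: t_res = M/Q_s = 9.29 kg / 0.0543611 kg/s = 170.894 s

value=170.9 s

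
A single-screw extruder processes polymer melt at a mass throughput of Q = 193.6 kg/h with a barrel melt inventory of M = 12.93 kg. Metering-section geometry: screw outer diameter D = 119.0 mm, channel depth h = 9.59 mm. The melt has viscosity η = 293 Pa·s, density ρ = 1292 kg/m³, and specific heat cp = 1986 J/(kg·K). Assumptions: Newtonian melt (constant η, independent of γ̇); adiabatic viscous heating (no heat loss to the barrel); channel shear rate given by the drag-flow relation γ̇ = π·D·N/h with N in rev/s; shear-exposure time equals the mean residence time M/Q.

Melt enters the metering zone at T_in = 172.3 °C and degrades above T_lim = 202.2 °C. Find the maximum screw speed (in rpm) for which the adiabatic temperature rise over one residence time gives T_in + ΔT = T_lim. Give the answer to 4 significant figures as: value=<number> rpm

value=50.79 rpm

Convert throughput: Q = 193.6 kg/h = 193.6/3600 = 0.0537778 kg/s
Mean residence time: t_res = M/Q_s = 12.93 kg / 0.0537778 kg/s = 240.434 s
Geometry in SI: D = 119.0 mm → 0.119 m, h = 9.59 mm → 0.00959 m
ΔT_a = T_lim − T_in = 202.2 °C − 172.3 °C = 29.9 K
γ̇_max² = ΔT_a·ρ·cp/(η·t_res) = 29.9·1292·1986/(293·240.434) = 1089.05 s⁻²
Take the square root: γ̇_max = √(1089.05) = 33.0008 s⁻¹
N_max = γ̇_max·h / (π·D) = 33.0008 · 0.00959 / (π · 0.119) = 0.846538 rev/s = 50.7923 rpm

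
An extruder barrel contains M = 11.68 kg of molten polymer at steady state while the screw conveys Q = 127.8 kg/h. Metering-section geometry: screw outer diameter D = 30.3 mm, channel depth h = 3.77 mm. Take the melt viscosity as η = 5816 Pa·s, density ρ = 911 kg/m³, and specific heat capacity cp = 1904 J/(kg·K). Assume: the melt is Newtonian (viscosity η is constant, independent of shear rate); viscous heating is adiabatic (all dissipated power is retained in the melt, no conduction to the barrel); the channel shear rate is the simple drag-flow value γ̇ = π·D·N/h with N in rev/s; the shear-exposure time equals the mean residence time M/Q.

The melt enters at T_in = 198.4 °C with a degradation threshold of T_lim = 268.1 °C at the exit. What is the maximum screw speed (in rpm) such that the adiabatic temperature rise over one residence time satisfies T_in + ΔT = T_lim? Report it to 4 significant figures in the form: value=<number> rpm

Q_s = Q / 3600 = 127.8 / 3600 = 0.0355 kg/s
t_res = M / Q_s = 11.68 ÷ 0.0355 = 329.014 s
Convert to metres: D = 0.0303 m, h = 0.00377 m
ΔT_a = T_lim − T_in = 268.1 − 198.4 = 69.7 K
γ̇_max² = ΔT_a·ρ·cp / (η·t_res) = [69.7 × 911 × 1904] / [5816 × 329.014] = 63.1799 s⁻²
γ̇_max = √63.1799 = 7.94858 s⁻¹
N_max = γ̇_max·h / (π·D) = 7.94858 · 0.00377 / (π · 0.0303) = 0.314803 rev/s = 18.8882 rpm

value=18.89 rpm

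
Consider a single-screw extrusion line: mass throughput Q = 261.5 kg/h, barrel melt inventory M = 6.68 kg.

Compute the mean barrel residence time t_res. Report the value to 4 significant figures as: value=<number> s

Convert throughput: Q = 261.5 kg/h = 261.5/3600 = 0.0726389 kg/s
t_res = M / Q_s = 6.68 / 0.0726389 = 91.9618 s

value=91.96 s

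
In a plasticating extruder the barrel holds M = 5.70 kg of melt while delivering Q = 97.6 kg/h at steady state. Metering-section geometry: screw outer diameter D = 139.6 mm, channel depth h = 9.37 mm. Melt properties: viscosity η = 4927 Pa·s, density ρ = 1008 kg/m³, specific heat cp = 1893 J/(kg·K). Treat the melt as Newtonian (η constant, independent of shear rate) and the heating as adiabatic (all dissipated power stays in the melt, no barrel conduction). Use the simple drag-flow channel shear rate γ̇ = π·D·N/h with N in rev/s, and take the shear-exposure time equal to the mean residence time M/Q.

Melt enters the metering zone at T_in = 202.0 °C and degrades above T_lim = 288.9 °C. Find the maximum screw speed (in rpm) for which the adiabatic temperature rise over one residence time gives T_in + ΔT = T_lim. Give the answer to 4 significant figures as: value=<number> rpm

value=16.22 rpm

Q_s = Q / 3600 = 97.6 / 3600 = 0.0271111 kg/s
Mean residence time: t_res = M/Q_s = 5.70 kg / 0.0271111 kg/s = 210.246 s
Geometry in SI: D = 139.6 mm → 0.1396 m, h = 9.37 mm → 0.00937 m
Allowable rise: ΔT_a = T_lim − T_in = 288.9 − 202.0 = 86.9 K
γ̇_max² = ΔT_a·ρ·cp / (η·t_res) = [86.9 × 1008 × 1893] / [4927 × 210.246] = 160.074 s⁻²
γ̇_max = sqrt(160.074) = 12.652 s⁻¹
N_max = γ̇_max h / (πD) = 12.652·0.00937/(π·0.1396) = 0.270312 rev/s → ×60 = 16.2187 rpm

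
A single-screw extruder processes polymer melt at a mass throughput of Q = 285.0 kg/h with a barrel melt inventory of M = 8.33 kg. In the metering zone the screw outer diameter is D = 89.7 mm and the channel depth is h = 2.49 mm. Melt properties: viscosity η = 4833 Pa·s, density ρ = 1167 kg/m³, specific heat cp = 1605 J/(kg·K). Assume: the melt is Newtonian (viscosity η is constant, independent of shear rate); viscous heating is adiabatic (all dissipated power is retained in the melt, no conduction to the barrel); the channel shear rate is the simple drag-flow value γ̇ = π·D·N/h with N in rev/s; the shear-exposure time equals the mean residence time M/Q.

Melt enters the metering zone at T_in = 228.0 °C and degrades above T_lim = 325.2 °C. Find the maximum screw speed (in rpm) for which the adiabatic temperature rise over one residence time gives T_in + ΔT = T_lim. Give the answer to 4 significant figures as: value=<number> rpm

value=10.03 rpm

Convert throughput: Q = 285.0 kg/h = 285.0/3600 = 0.0791667 kg/s
Mean residence time: t_res = M/Q_s = 8.33 kg / 0.0791667 kg/s = 105.221 s
Geometry in SI: D = 89.7 mm → 0.0897 m, h = 2.49 mm → 0.00249 m
Allowable rise: ΔT_a = T_lim − T_in = 325.2 − 228.0 = 97.2 K
γ̇_max² = ΔT_a·ρ·cp / (η·t_res) = [97.2 × 1167 × 1605] / [4833 × 105.221] = 358.008 s⁻²
Take the square root: γ̇_max = √(358.008) = 18.9211 s⁻¹
N_max = γ̇_max h / (πD) = 18.9211·0.00249/(π·0.0897) = 0.167187 rev/s → ×60 = 10.0312 rpm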